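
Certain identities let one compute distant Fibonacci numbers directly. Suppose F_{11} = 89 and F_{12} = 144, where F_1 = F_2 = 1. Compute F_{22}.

17711

By the doubling identity F_{2k} = F_k(2F_{k+1} − F_k): F_{22} = 89·(2·144 − 89) = 89·199 = 17711.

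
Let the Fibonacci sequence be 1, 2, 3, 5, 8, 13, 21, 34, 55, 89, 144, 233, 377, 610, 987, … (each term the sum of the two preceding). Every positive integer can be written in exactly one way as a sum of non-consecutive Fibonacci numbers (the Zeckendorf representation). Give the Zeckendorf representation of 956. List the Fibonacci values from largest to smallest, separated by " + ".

Greedily peel off the largest Fibonacci term at each step:
610 ≤ 956 < 987, so take 610; remainder 346
233 ≤ 346 < 377, so take 233; remainder 113
89 ≤ 113 < 144, so take 89; remainder 24
21 ≤ 24 < 34, so take 21; remainder 3
3 ≤ 3 < 5, so take 3; remainder 0
So 956 = 610 + 233 + 89 + 21 + 3, with no two terms consecutive in the sequence.

610 + 233 + 89 + 21 + 3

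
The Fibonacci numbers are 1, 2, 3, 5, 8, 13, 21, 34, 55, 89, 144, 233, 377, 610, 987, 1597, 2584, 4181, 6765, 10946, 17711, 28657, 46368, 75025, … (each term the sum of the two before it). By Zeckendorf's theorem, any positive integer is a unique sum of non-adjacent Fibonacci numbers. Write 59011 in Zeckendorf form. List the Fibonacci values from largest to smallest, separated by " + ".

Greedy algorithm:
largest Fibonacci ≤ 59011 is 46368; 59011 − 46368 = 12643
largest Fibonacci ≤ 12643 is 10946; 12643 − 10946 = 1697
largest Fibonacci ≤ 1697 is 1597; 1697 − 1597 = 100
largest Fibonacci ≤ 100 is 89; 100 − 89 = 11
largest Fibonacci ≤ 11 is 8; 11 − 8 = 3
largest Fibonacci ≤ 3 is 3; 3 − 3 = 0
So 59011 = 46368 + 10946 + 1597 + 89 + 8 + 3, with no two terms consecutive in the sequence.

46368 + 10946 + 1597 + 89 + 8 + 3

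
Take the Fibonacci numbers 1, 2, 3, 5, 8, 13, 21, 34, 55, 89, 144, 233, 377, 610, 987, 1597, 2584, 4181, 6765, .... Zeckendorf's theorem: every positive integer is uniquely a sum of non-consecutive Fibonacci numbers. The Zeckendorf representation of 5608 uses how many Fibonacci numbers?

5

largest Fibonacci ≤ 5608 is 4181; 5608 − 4181 = 1427
largest Fibonacci ≤ 1427 is 987; 1427 − 987 = 440
largest Fibonacci ≤ 440 is 377; 440 − 377 = 63
largest Fibonacci ≤ 63 is 55; 63 − 55 = 8
largest Fibonacci ≤ 8 is 8; 8 − 8 = 0
5608 = 4181 + 987 + 377 + 55 + 8, which has 5 terms.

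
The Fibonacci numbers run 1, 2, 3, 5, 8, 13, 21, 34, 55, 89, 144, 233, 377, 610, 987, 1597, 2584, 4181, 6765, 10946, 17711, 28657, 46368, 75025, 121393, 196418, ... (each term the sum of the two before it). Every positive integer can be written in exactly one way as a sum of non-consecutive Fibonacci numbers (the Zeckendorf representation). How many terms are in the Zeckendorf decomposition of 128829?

6

Greedy algorithm:
128829: greatest Fibonacci not exceeding it is 121393, leaving 7436
7436: greatest Fibonacci not exceeding it is 6765, leaving 671
671: greatest Fibonacci not exceeding it is 610, leaving 61
61: greatest Fibonacci not exceeding it is 55, leaving 6
6: greatest Fibonacci not exceeding it is 5, leaving 1
1: greatest Fibonacci not exceeding it is 1, leaving 0
128829 = 121393 + 6765 + 610 + 55 + 5 + 1, which has 6 terms.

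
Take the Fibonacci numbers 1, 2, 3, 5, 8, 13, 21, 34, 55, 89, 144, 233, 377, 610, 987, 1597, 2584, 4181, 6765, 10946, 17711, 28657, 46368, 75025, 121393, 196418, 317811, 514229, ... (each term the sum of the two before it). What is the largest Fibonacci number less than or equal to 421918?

317811 ≤ 421918 < 514229, so the largest Fibonacci number not exceeding 421918 is 317811.

317811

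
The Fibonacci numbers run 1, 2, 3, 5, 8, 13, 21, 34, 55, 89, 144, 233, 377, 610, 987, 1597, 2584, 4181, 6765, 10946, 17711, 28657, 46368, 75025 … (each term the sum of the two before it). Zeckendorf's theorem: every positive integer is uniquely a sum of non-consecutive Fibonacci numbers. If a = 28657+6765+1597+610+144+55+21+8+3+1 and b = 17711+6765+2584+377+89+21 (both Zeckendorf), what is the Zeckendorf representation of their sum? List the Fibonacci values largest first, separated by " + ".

The two numbers are 37861 and 27547, so their sum is 65408.
Repeatedly subtract the largest Fibonacci number that fits:
take 46368 (≤ 65408); 65408 − 46368 = 19040
take 17711 (≤ 19040); 19040 − 17711 = 1329
take 987 (≤ 1329); 1329 − 987 = 342
take 233 (≤ 342); 342 − 233 = 109
take 89 (≤ 109); 109 − 89 = 20
take 13 (≤ 20); 20 − 13 = 7
take 5 (≤ 7); 7 − 5 = 2
take 2 (≤ 2); 2 − 2 = 0

46368 + 17711 + 987 + 233 + 89 + 13 + 5 + 2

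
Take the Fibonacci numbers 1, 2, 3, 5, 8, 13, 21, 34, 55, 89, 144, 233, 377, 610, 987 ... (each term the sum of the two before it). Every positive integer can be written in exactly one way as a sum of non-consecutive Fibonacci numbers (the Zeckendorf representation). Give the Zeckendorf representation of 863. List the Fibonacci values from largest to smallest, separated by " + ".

610 + 233 + 13 + 5 + 2

Greedily peel off the largest Fibonacci term at each step:
610 ≤ 863 < 987, so take 610; remainder 253
233 ≤ 253 < 377, so take 233; remainder 20
13 ≤ 20 < 21, so take 13; remainder 7
5 ≤ 7 < 8, so take 5; remainder 2
2 ≤ 2 < 3, so take 2; remainder 0
So 863 = 610 + 233 + 13 + 5 + 2, with no two terms consecutive in the sequence.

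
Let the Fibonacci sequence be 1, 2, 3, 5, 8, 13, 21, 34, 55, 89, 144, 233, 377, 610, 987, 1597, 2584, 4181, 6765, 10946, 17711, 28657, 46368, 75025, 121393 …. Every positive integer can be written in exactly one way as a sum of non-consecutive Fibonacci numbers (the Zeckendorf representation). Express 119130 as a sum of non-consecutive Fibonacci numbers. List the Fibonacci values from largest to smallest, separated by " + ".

take 75025 (≤ 119130); 119130 − 75025 = 44105
take 28657 (≤ 44105); 44105 − 28657 = 15448
take 10946 (≤ 15448); 15448 − 10946 = 4502
take 4181 (≤ 4502); 4502 − 4181 = 321
take 233 (≤ 321); 321 − 233 = 88
take 55 (≤ 88); 88 − 55 = 33
take 21 (≤ 33); 33 − 21 = 12
take 8 (≤ 12); 12 − 8 = 4
take 3 (≤ 4); 4 − 3 = 1
take 1 (≤ 1); 1 − 1 = 0
So 119130 = 75025 + 28657 + 10946 + 4181 + 233 + 55 + 21 + 8 + 3 + 1, with no two terms consecutive in the sequence.

75025 + 28657 + 10946 + 4181 + 233 + 55 + 21 + 8 + 3 + 1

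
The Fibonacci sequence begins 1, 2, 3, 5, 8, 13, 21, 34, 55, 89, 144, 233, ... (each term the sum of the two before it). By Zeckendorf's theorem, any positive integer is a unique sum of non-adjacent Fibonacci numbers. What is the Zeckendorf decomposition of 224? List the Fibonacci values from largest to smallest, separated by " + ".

144 + 55 + 21 + 3 + 1

Greedily peel off the largest Fibonacci term at each step:
224 − 144 = 80
80 − 55 = 25
25 − 21 = 4
4 − 3 = 1
1 − 1 = 0
So 224 = 144 + 55 + 21 + 3 + 1, with no two terms consecutive in the sequence.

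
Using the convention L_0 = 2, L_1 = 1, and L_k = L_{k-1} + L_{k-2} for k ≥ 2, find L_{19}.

Iterating the recurrence up to L_{14} = 843 and L_{13} = 521:
L_{15} = L_{14} + L_{13} = 843 + 521 = 1364
L_{16} = L_{15} + L_{14} = 1364 + 843 = 2207
L_{17} = L_{16} + L_{15} = 2207 + 1364 = 3571
L_{18} = L_{17} + L_{16} = 3571 + 2207 = 5778
L_{19} = L_{18} + L_{17} = 5778 + 3571 = 9349

9349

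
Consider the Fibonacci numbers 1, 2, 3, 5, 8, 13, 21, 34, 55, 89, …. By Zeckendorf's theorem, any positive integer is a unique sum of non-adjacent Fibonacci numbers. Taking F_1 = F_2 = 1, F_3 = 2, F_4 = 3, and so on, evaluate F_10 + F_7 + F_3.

70

F_10 + F_7 + F_3 = 55 + 13 + 2 = 70.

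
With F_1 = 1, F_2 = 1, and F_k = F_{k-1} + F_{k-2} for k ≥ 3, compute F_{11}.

Iterating the recurrence up to F_{4} = 3 and F_{3} = 2:
F_{5} = F_{4} + F_{3} = 3 + 2 = 5
F_{6} = F_{5} + F_{4} = 5 + 3 = 8
F_{7} = F_{6} + F_{5} = 8 + 5 = 13
F_{8} = F_{7} + F_{6} = 13 + 8 = 21
F_{9} = F_{8} + F_{7} = 21 + 13 = 34
F_{10} = F_{9} + F_{8} = 34 + 21 = 55
F_{11} = F_{10} + F_{9} = 55 + 34 = 89

89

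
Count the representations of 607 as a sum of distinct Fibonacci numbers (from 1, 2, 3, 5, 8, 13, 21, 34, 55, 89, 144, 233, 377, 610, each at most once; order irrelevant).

607 = 377+144+55+21+8+2 = 377+144+55+21+5+3+2 = 377+144+55+13+8+5+3+2 = 377+144+34+21+13+8+5+3+2 = … (2 more), for 6 in all.

6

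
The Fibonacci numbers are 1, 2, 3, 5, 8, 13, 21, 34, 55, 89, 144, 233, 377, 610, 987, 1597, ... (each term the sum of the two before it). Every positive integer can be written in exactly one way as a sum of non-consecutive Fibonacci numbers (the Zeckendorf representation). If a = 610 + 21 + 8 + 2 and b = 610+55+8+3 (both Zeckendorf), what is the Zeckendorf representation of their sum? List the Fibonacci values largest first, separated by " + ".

The two numbers are 641 and 676, so their sum is 1317.
1317: greatest Fibonacci not exceeding it is 987, leaving 330
330: greatest Fibonacci not exceeding it is 233, leaving 97
97: greatest Fibonacci not exceeding it is 89, leaving 8
8: greatest Fibonacci not exceeding it is 8, leaving 0

987 + 233 + 89 + 8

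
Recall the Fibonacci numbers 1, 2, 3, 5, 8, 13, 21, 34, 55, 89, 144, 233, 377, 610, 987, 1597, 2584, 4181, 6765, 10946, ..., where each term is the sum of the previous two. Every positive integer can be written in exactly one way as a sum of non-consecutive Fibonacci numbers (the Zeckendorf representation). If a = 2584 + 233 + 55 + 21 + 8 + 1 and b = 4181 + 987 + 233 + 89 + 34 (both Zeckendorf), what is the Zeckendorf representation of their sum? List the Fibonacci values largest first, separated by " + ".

6765 + 1597 + 55 + 8 + 1

The two numbers are 2902 and 5524, so their sum is 8426.
6765 ≤ 8426 < 10946, so take 6765; remainder 1661
1597 ≤ 1661 < 2584, so take 1597; remainder 64
55 ≤ 64 < 89, so take 55; remainder 9
8 ≤ 9 < 13, so take 8; remainder 1
1 ≤ 1 < 2, so take 1; remainder 0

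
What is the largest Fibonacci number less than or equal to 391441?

317811 ≤ 391441 < 514229, so the largest Fibonacci number not exceeding 391441 is 317811.

317811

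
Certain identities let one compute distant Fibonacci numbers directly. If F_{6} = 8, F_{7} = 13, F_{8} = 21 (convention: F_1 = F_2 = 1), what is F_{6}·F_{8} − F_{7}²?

-1

8·21 − 13² = 168 − 169 = -1. (Cassini's identity: F_{k−1}F_{k+1} − F_k² = (−1)^k.)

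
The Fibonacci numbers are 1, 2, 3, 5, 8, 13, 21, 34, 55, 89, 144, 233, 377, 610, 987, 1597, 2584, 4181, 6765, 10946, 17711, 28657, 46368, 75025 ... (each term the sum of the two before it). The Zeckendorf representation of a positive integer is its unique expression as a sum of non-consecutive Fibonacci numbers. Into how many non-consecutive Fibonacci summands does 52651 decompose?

7

Greedily peel off the largest Fibonacci term at each step:
subtract 46368 from 52651: 6283 remains
subtract 4181 from 6283: 2102 remains
subtract 1597 from 2102: 505 remains
subtract 377 from 505: 128 remains
subtract 89 from 128: 39 remains
subtract 34 from 39: 5 remains
subtract 5 from 5: 0 remains
52651 = 46368 + 4181 + 1597 + 377 + 89 + 34 + 5, which has 7 terms.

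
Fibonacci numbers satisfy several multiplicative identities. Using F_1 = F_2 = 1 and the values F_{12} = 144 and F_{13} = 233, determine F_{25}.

75025

By F_{2k+1} = F_k² + F_{k+1}²: F_{25} = 144² + 233² = 20736 + 54289 = 75025.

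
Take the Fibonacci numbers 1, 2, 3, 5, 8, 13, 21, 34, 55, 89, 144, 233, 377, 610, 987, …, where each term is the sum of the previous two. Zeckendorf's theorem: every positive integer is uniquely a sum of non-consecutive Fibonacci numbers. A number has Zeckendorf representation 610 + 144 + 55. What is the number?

610 + 144 + 55 = 809.

809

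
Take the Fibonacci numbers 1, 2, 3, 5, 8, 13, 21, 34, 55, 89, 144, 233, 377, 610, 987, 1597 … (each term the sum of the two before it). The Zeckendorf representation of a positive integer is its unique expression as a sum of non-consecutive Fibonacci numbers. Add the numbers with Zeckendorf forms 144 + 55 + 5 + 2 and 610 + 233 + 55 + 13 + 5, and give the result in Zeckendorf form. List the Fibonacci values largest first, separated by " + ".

The two numbers are 206 and 916, so their sum is 1122.
Greedy algorithm:
1122: greatest Fibonacci not exceeding it is 987, leaving 135
135: greatest Fibonacci not exceeding it is 89, leaving 46
46: greatest Fibonacci not exceeding it is 34, leaving 12
12: greatest Fibonacci not exceeding it is 8, leaving 4
4: greatest Fibonacci not exceeding it is 3, leaving 1
1: greatest Fibonacci not exceeding it is 1, leaving 0

987 + 89 + 34 + 8 + 3 + 1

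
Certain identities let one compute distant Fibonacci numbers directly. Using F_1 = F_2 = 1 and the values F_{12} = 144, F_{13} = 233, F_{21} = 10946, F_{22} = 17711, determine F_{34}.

5702887

By the addition formula F_{m+n} = F_m F_{n+1} + F_{m−1} F_n with m=13, n=21: F_{34} = 233·17711 + 144·10946 = 4126663 + 1576224 = 5702887.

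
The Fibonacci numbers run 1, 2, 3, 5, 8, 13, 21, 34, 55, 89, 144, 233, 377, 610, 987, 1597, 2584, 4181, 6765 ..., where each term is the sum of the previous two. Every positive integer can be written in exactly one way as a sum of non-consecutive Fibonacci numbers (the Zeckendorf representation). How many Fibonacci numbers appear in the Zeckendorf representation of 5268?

5

take 4181 (≤ 5268); 5268 − 4181 = 1087
take 987 (≤ 1087); 1087 − 987 = 100
take 89 (≤ 100); 100 − 89 = 11
take 8 (≤ 11); 11 − 8 = 3
take 3 (≤ 3); 3 − 3 = 0
5268 = 4181 + 987 + 89 + 8 + 3, which has 5 terms.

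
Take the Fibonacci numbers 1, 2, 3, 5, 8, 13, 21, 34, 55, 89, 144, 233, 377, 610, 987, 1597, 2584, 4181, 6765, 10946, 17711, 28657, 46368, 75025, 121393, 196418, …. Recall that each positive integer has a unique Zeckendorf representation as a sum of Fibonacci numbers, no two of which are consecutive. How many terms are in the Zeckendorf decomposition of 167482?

9

largest Fibonacci ≤ 167482 is 121393; 167482 − 121393 = 46089
largest Fibonacci ≤ 46089 is 28657; 46089 − 28657 = 17432
largest Fibonacci ≤ 17432 is 10946; 17432 − 10946 = 6486
largest Fibonacci ≤ 6486 is 4181; 6486 − 4181 = 2305
largest Fibonacci ≤ 2305 is 1597; 2305 − 1597 = 708
largest Fibonacci ≤ 708 is 610; 708 − 610 = 98
largest Fibonacci ≤ 98 is 89; 98 − 89 = 9
largest Fibonacci ≤ 9 is 8; 9 − 8 = 1
largest Fibonacci ≤ 1 is 1; 1 − 1 = 0
167482 = 121393 + 28657 + 10946 + 4181 + 1597 + 610 + 89 + 8 + 1, which has 9 terms.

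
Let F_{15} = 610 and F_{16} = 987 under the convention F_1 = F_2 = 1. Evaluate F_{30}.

832040

By the doubling identity F_{2k} = F_k(2F_{k+1} − F_k): F_{30} = 610·(2·987 − 610) = 610·1364 = 832040.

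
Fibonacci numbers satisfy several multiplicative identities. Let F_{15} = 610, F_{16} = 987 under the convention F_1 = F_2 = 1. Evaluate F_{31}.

1346269

By the addition formula F_{m+n} = F_m F_{n+1} + F_{m−1} F_n with m=16, n=15: F_{31} = 987·987 + 610·610 = 974169 + 372100 = 1346269.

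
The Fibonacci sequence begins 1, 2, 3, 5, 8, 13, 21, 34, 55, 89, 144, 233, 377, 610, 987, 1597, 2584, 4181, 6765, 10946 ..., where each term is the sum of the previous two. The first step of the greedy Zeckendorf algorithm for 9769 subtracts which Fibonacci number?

6765 ≤ 9769 < 10946, so the largest Fibonacci number not exceeding 9769 is 6765.

6765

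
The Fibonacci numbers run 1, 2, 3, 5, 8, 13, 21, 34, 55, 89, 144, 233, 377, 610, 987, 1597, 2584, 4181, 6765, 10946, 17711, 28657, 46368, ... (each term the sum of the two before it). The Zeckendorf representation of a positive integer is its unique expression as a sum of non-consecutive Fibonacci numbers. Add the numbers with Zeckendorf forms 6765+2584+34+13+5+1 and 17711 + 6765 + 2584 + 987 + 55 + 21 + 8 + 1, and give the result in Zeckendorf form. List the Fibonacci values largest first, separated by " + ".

28657 + 6765 + 1597 + 377 + 89 + 34 + 13 + 2

The two numbers are 9402 and 28132, so their sum is 37534.
28657 ≤ 37534 < 46368, so take 28657; remainder 8877
6765 ≤ 8877 < 10946, so take 6765; remainder 2112
1597 ≤ 2112 < 2584, so take 1597; remainder 515
377 ≤ 515 < 610, so take 377; remainder 138
89 ≤ 138 < 144, so take 89; remainder 49
34 ≤ 49 < 55, so take 34; remainder 15
13 ≤ 15 < 21, so take 13; remainder 2
2 ≤ 2 < 3, so take 2; remainder 0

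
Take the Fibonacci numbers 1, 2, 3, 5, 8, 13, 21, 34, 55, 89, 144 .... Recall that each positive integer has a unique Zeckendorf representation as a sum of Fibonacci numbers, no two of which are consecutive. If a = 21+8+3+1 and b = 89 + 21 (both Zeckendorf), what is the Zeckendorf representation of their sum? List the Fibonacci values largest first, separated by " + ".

The two numbers are 33 and 110, so their sum is 143.
subtract 89 from 143: 54 remains
subtract 34 from 54: 20 remains
subtract 13 from 20: 7 remains
subtract 5 from 7: 2 remains
subtract 2 from 2: 0 remains

89 + 34 + 13 + 5 + 2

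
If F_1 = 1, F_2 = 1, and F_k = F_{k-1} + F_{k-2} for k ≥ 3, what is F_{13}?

233

Iterating the recurrence up to F_{8} = 21 and F_{7} = 13:
F_{9} = F_{8} + F_{7} = 21 + 13 = 34
F_{10} = F_{9} + F_{8} = 34 + 21 = 55
F_{11} = F_{10} + F_{9} = 55 + 34 = 89
F_{12} = F_{11} + F_{10} = 89 + 55 = 144
F_{13} = F_{12} + F_{11} = 144 + 89 = 233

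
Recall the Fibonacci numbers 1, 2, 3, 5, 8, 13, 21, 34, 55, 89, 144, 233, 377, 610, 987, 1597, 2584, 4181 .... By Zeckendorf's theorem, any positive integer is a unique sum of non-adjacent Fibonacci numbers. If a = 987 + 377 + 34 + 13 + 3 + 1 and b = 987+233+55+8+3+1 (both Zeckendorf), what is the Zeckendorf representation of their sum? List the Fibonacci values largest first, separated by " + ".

2584 + 89 + 21 + 8

The two numbers are 1415 and 1287, so their sum is 2702.
largest Fibonacci ≤ 2702 is 2584; 2702 − 2584 = 118
largest Fibonacci ≤ 118 is 89; 118 − 89 = 29
largest Fibonacci ≤ 29 is 21; 29 − 21 = 8
largest Fibonacci ≤ 8 is 8; 8 − 8 = 0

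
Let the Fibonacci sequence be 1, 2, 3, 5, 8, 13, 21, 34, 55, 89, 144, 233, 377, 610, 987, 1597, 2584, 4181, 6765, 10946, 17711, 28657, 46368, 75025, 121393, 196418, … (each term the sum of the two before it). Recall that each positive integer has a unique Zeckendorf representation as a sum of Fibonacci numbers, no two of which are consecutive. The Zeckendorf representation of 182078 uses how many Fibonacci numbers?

10

subtract 121393 from 182078: 60685 remains
subtract 46368 from 60685: 14317 remains
subtract 10946 from 14317: 3371 remains
subtract 2584 from 3371: 787 remains
subtract 610 from 787: 177 remains
subtract 144 from 177: 33 remains
subtract 21 from 33: 12 remains
subtract 8 from 12: 4 remains
subtract 3 from 4: 1 remains
subtract 1 from 1: 0 remains
182078 = 121393 + 46368 + 10946 + 2584 + 610 + 144 + 21 + 8 + 3 + 1, which has 10 terms.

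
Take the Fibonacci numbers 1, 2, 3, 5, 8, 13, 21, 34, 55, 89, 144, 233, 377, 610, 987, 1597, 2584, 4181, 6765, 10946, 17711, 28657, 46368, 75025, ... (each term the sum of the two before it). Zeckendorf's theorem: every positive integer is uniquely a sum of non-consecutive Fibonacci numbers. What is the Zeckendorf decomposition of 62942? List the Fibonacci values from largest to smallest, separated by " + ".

46368 + 10946 + 4181 + 987 + 377 + 55 + 21 + 5 + 2

Repeatedly subtract the largest Fibonacci number that fits:
largest Fibonacci ≤ 62942 is 46368; 62942 − 46368 = 16574
largest Fibonacci ≤ 16574 is 10946; 16574 − 10946 = 5628
largest Fibonacci ≤ 5628 is 4181; 5628 − 4181 = 1447
largest Fibonacci ≤ 1447 is 987; 1447 − 987 = 460
largest Fibonacci ≤ 460 is 377; 460 − 377 = 83
largest Fibonacci ≤ 83 is 55; 83 − 55 = 28
largest Fibonacci ≤ 28 is 21; 28 − 21 = 7
largest Fibonacci ≤ 7 is 5; 7 − 5 = 2
largest Fibonacci ≤ 2 is 2; 2 − 2 = 0
So 62942 = 46368 + 10946 + 4181 + 987 + 377 + 55 + 21 + 5 + 2, with no two terms consecutive in the sequence.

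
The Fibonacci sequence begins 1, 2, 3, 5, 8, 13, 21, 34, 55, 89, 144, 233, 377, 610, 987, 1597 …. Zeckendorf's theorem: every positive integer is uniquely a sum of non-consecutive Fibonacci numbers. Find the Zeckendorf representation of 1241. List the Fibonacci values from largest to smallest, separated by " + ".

987 + 233 + 21

1241: greatest Fibonacci not exceeding it is 987, leaving 254
254: greatest Fibonacci not exceeding it is 233, leaving 21
21: greatest Fibonacci not exceeding it is 21, leaving 0
So 1241 = 987 + 233 + 21, with no two terms consecutive in the sequence.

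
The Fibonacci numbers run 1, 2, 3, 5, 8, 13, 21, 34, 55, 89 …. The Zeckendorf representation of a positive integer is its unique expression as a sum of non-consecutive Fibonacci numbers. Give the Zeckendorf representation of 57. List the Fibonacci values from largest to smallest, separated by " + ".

55 + 2

Repeatedly subtract the largest Fibonacci number that fits:
57: greatest Fibonacci not exceeding it is 55, leaving 2
2: greatest Fibonacci not exceeding it is 2, leaving 0
So 57 = 55 + 2, with no two terms consecutive in the sequence.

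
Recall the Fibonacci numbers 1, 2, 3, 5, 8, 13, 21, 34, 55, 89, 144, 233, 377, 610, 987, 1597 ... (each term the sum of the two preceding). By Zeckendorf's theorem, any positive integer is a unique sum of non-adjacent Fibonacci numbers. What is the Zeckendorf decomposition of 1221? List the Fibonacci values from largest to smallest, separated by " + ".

Repeatedly subtract the largest Fibonacci number that fits:
subtract 987 from 1221: 234 remains
subtract 233 from 234: 1 remains
subtract 1 from 1: 0 remains
So 1221 = 987 + 233 + 1, with no two terms consecutive in the sequence.

987 + 233 + 1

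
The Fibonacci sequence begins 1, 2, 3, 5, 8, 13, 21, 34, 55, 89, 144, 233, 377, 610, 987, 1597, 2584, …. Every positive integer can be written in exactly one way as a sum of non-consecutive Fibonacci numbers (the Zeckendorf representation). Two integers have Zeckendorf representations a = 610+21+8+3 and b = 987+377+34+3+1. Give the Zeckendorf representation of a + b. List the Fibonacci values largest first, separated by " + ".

1597 + 377 + 55 + 13 + 2

The two numbers are 642 and 1402, so their sum is 2044.
Repeatedly subtract the largest Fibonacci number that fits:
1597 ≤ 2044 < 2584, so take 1597; remainder 447
377 ≤ 447 < 610, so take 377; remainder 70
55 ≤ 70 < 89, so take 55; remainder 15
13 ≤ 15 < 21, so take 13; remainder 2
2 ≤ 2 < 3, so take 2; remainder 0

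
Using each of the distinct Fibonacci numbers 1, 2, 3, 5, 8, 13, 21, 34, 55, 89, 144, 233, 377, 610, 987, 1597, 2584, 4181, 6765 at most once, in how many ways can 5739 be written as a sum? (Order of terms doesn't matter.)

48

5739 = 4181+987+377+144+34+13+3 = 4181+987+377+144+34+13+2+1 = 4181+987+377+144+34+8+5+3 = 4181+987+377+89+55+34+13+3 = 4181+987+377+144+34+8+5+2+1 = … (43 more), for 48 in all.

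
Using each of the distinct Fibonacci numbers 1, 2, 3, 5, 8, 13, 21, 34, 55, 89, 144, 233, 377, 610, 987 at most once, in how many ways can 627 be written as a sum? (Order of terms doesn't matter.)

9

627 = 610+13+3+1 = 610+8+5+3+1 = 377+233+13+3+1 = 377+233+8+5+3+1 = 377+144+89+13+3+1 = … (4 more), for 9 in all.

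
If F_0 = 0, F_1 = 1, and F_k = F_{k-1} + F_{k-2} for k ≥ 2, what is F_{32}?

Iterating the recurrence up to F_{24} = 46368 and F_{23} = 28657:
F_{25} = F_{24} + F_{23} = 46368 + 28657 = 75025
F_{26} = F_{25} + F_{24} = 75025 + 46368 = 121393
F_{27} = F_{26} + F_{25} = 121393 + 75025 = 196418
F_{28} = F_{27} + F_{26} = 196418 + 121393 = 317811
F_{29} = F_{28} + F_{27} = 317811 + 196418 = 514229
F_{30} = F_{29} + F_{28} = 514229 + 317811 = 832040
F_{31} = F_{30} + F_{29} = 832040 + 514229 = 1346269
F_{32} = F_{31} + F_{30} = 1346269 + 832040 = 2178309

2178309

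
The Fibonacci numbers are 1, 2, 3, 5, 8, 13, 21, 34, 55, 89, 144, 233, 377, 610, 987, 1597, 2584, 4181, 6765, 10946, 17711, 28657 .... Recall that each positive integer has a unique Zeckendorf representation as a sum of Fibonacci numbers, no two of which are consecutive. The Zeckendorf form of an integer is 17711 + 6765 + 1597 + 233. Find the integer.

26306

17711 + 6765 + 1597 + 233 = 26306.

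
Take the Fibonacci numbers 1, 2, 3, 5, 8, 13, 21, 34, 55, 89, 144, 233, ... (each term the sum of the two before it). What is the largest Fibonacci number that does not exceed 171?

144 ≤ 171 < 233, so the largest Fibonacci number not exceeding 171 is 144.

144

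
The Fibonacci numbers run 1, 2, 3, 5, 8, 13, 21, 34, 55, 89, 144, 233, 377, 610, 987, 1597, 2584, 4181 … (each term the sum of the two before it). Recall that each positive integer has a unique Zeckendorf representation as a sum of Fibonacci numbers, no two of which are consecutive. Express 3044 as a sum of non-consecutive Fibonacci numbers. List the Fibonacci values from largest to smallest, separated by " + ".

2584 + 377 + 55 + 21 + 5 + 2

take 2584 (≤ 3044); 3044 − 2584 = 460
take 377 (≤ 460); 460 − 377 = 83
take 55 (≤ 83); 83 − 55 = 28
take 21 (≤ 28); 28 − 21 = 7
take 5 (≤ 7); 7 − 5 = 2
take 2 (≤ 2); 2 − 2 = 0
So 3044 = 2584 + 377 + 55 + 21 + 5 + 2, with no two terms consecutive in the sequence.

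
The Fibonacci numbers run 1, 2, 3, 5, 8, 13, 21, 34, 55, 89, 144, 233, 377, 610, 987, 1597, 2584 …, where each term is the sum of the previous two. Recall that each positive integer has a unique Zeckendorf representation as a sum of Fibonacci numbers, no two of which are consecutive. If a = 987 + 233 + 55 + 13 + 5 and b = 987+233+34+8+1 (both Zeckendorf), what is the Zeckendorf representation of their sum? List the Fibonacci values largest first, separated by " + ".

1597 + 610 + 233 + 89 + 21 + 5 + 1

The two numbers are 1293 and 1263, so their sum is 2556.
subtract 1597 from 2556: 959 remains
subtract 610 from 959: 349 remains
subtract 233 from 349: 116 remains
subtract 89 from 116: 27 remains
subtract 21 from 27: 6 remains
subtract 5 from 6: 1 remains
subtract 1 from 1: 0 remains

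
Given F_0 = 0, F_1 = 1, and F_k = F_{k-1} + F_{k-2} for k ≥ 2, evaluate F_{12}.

Iterating the recurrence up to F_{7} = 13 and F_{6} = 8:
F_{8} = F_{7} + F_{6} = 13 + 8 = 21
F_{9} = F_{8} + F_{7} = 21 + 13 = 34
F_{10} = F_{9} + F_{8} = 34 + 21 = 55
F_{11} = F_{10} + F_{9} = 55 + 34 = 89
F_{12} = F_{11} + F_{10} = 89 + 55 = 144

144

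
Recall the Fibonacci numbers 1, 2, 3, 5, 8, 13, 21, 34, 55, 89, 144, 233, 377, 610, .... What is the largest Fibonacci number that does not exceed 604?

377

377 ≤ 604 < 610, so the largest Fibonacci number not exceeding 604 is 377.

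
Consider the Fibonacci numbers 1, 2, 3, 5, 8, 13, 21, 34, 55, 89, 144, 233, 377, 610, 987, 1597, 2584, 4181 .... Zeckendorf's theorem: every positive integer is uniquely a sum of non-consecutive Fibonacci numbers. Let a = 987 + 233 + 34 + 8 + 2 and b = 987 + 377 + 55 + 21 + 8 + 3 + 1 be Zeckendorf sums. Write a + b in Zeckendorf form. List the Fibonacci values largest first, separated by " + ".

2584 + 89 + 34 + 8 + 1

The two numbers are 1264 and 1452, so their sum is 2716.
Repeatedly subtract the largest Fibonacci number that fits:
2716 − 2584 = 132
132 − 89 = 43
43 − 34 = 9
9 − 8 = 1
1 − 1 = 0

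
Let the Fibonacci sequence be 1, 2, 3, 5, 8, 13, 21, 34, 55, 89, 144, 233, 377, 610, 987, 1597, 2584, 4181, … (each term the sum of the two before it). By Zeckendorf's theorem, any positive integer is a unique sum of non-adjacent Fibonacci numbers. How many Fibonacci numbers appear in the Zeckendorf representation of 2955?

Greedily peel off the largest Fibonacci term at each step:
subtract 2584 from 2955: 371 remains
subtract 233 from 371: 138 remains
subtract 89 from 138: 49 remains
subtract 34 from 49: 15 remains
subtract 13 from 15: 2 remains
subtract 2 from 2: 0 remains
2955 = 2584 + 233 + 89 + 34 + 13 + 2, which has 6 terms.

6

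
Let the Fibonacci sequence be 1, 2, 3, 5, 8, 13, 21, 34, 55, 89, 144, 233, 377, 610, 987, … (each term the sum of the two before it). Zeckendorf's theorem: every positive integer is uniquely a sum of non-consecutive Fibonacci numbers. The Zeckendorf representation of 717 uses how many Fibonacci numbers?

largest Fibonacci ≤ 717 is 610; 717 − 610 = 107
largest Fibonacci ≤ 107 is 89; 107 − 89 = 18
largest Fibonacci ≤ 18 is 13; 18 − 13 = 5
largest Fibonacci ≤ 5 is 5; 5 − 5 = 0
717 = 610 + 89 + 13 + 5, which has 4 terms.

4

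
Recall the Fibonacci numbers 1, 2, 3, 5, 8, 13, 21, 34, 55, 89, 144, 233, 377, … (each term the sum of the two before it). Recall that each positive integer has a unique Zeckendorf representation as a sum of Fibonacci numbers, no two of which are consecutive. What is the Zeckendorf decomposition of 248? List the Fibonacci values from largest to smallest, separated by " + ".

233 ≤ 248 < 377, so take 233; remainder 15
13 ≤ 15 < 21, so take 13; remainder 2
2 ≤ 2 < 3, so take 2; remainder 0
So 248 = 233 + 13 + 2, with no two terms consecutive in the sequence.

233 + 13 + 2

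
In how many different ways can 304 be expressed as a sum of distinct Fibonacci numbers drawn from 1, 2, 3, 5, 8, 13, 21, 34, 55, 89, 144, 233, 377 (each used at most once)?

16

Each representation comes from the Zeckendorf form by replacing some F_k with F_{k−1} + F_{k−2} where possible.
304 = 233+55+13+3 = 233+55+13+2+1 = 233+55+8+5+3 = 233+34+21+13+3 = 144+89+55+13+3 = … (11 more), for 16 in all.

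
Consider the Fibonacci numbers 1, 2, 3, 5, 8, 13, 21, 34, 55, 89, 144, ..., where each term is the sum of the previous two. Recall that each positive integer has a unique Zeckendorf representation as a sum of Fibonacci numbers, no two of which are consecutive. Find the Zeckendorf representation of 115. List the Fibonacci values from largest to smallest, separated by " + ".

89 + 21 + 5

subtract 89 from 115: 26 remains
subtract 21 from 26: 5 remains
subtract 5 from 5: 0 remains
So 115 = 89 + 21 + 5, with no two terms consecutive in the sequence.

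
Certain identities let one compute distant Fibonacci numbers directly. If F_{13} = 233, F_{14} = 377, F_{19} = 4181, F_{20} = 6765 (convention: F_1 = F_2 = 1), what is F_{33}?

By the addition formula F_{m+n} = F_m F_{n+1} + F_{m−1} F_n with m=20, n=13: F_{33} = 6765·377 + 4181·233 = 2550405 + 974173 = 3524578.

3524578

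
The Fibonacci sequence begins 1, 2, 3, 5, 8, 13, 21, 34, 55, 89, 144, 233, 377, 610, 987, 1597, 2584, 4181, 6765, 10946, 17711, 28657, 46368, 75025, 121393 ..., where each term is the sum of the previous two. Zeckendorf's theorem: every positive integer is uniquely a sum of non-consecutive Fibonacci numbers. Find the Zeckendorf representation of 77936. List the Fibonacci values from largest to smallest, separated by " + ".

77936 − 75025 = 2911
2911 − 2584 = 327
327 − 233 = 94
94 − 89 = 5
5 − 5 = 0
So 77936 = 75025 + 2584 + 233 + 89 + 5, with no two terms consecutive in the sequence.

75025 + 2584 + 233 + 89 + 5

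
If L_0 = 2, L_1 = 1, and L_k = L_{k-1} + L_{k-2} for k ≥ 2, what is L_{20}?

15127

Iterating the recurrence up to L_{16} = 2207 and L_{15} = 1364:
L_{17} = L_{16} + L_{15} = 2207 + 1364 = 3571
L_{18} = L_{17} + L_{16} = 3571 + 2207 = 5778
L_{19} = L_{18} + L_{17} = 5778 + 3571 = 9349
L_{20} = L_{19} + L_{18} = 9349 + 5778 = 15127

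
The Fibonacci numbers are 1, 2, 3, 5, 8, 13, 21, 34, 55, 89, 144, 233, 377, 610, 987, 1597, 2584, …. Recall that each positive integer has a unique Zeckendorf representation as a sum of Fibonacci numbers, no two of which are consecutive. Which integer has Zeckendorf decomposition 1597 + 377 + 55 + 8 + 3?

1597 + 377 + 55 + 8 + 3 = 2040.

2040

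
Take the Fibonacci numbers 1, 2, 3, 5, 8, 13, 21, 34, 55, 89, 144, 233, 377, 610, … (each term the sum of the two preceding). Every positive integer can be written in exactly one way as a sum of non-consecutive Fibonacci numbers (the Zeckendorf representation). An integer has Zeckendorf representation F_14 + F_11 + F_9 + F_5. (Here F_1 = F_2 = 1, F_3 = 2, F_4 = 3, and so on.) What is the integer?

F_14 + F_11 + F_9 + F_5 = 377 + 89 + 34 + 5 = 505.

505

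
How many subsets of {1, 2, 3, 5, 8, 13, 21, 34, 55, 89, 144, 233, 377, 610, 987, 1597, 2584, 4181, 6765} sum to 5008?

45

5008 = 4181+610+144+55+13+5 = 4181+610+144+55+13+3+2 = 4181+610+144+34+21+13+5 = 4181+377+233+144+55+13+5 = 4181+610+144+55+8+5+3+2 = … (40 more), for 45 in all.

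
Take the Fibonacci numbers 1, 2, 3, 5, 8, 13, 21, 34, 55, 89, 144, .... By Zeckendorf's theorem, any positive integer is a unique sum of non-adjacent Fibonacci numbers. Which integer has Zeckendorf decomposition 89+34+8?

89+34+8 = 131.

131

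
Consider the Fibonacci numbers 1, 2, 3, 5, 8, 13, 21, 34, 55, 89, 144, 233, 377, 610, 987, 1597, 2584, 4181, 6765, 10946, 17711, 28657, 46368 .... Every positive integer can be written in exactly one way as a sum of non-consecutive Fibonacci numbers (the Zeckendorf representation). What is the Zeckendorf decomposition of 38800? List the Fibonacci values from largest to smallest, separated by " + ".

28657 + 6765 + 2584 + 610 + 144 + 34 + 5 + 1

largest Fibonacci ≤ 38800 is 28657; 38800 − 28657 = 10143
largest Fibonacci ≤ 10143 is 6765; 10143 − 6765 = 3378
largest Fibonacci ≤ 3378 is 2584; 3378 − 2584 = 794
largest Fibonacci ≤ 794 is 610; 794 − 610 = 184
largest Fibonacci ≤ 184 is 144; 184 − 144 = 40
largest Fibonacci ≤ 40 is 34; 40 − 34 = 6
largest Fibonacci ≤ 6 is 5; 6 − 5 = 1
largest Fibonacci ≤ 1 is 1; 1 − 1 = 0
So 38800 = 28657 + 6765 + 2584 + 610 + 144 + 34 + 5 + 1, with no two terms consecutive in the sequence.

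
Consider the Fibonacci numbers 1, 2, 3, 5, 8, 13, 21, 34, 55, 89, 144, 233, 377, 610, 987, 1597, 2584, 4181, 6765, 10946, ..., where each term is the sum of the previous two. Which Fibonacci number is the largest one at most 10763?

6765

6765 ≤ 10763 < 10946, so the largest Fibonacci number not exceeding 10763 is 6765.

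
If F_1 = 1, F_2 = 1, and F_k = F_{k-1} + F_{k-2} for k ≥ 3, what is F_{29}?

514229

Iterating the recurrence up to F_{24} = 46368 and F_{23} = 28657:
F_{25} = F_{24} + F_{23} = 46368 + 28657 = 75025
F_{26} = F_{25} + F_{24} = 75025 + 46368 = 121393
F_{27} = F_{26} + F_{25} = 121393 + 75025 = 196418
F_{28} = F_{27} + F_{26} = 196418 + 121393 = 317811
F_{29} = F_{28} + F_{27} = 317811 + 196418 = 514229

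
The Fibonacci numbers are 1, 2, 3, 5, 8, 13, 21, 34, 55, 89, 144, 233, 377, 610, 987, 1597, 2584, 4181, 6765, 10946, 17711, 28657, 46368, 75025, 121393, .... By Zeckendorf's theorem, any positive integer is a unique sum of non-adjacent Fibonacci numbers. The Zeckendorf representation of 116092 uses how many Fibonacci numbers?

Greedy algorithm:
largest Fibonacci ≤ 116092 is 75025; 116092 − 75025 = 41067
largest Fibonacci ≤ 41067 is 28657; 41067 − 28657 = 12410
largest Fibonacci ≤ 12410 is 10946; 12410 − 10946 = 1464
largest Fibonacci ≤ 1464 is 987; 1464 − 987 = 477
largest Fibonacci ≤ 477 is 377; 477 − 377 = 100
largest Fibonacci ≤ 100 is 89; 100 − 89 = 11
largest Fibonacci ≤ 11 is 8; 11 − 8 = 3
largest Fibonacci ≤ 3 is 3; 3 − 3 = 0
116092 = 75025 + 28657 + 10946 + 987 + 377 + 89 + 8 + 3, which has 8 terms.

8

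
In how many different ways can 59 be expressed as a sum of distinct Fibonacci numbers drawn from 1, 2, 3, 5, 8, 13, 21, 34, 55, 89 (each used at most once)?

Starting from the Zeckendorf form and repeatedly splitting a term F_k into F_{k−1} + F_{k−2} (when neither is already used) reaches every representation.
59 = 55+3+1 = 34+21+3+1 = 34+13+8+3+1 — 3 representations.

3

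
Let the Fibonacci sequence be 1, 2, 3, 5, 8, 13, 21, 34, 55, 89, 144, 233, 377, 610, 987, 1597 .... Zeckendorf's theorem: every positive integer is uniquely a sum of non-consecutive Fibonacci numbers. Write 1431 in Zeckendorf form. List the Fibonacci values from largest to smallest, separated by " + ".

987 + 377 + 55 + 8 + 3 + 1

987 ≤ 1431 < 1597, so take 987; remainder 444
377 ≤ 444 < 610, so take 377; remainder 67
55 ≤ 67 < 89, so take 55; remainder 12
8 ≤ 12 < 13, so take 8; remainder 4
3 ≤ 4 < 5, so take 3; remainder 1
1 ≤ 1 < 2, so take 1; remainder 0
So 1431 = 987 + 377 + 55 + 8 + 3 + 1, with no two terms consecutive in the sequence.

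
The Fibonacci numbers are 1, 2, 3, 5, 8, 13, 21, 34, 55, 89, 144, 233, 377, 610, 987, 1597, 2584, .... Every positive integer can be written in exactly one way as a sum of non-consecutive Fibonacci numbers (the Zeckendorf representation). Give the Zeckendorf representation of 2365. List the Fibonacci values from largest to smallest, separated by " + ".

2365 − 1597 = 768
768 − 610 = 158
158 − 144 = 14
14 − 13 = 1
1 − 1 = 0
So 2365 = 1597 + 610 + 144 + 13 + 1, with no two terms consecutive in the sequence.

1597 + 610 + 144 + 13 + 1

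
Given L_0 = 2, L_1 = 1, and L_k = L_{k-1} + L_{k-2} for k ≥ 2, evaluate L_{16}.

Iterating the recurrence up to L_{8} = 47 and L_{7} = 29:
L_{9} = L_{8} + L_{7} = 47 + 29 = 76
L_{10} = L_{9} + L_{8} = 76 + 47 = 123
L_{11} = L_{10} + L_{9} = 123 + 76 = 199
L_{12} = L_{11} + L_{10} = 199 + 123 = 322
L_{13} = L_{12} + L_{11} = 322 + 199 = 521
L_{14} = L_{13} + L_{12} = 521 + 322 = 843
L_{15} = L_{14} + L_{13} = 843 + 521 = 1364
L_{16} = L_{15} + L_{14} = 1364 + 843 = 2207

2207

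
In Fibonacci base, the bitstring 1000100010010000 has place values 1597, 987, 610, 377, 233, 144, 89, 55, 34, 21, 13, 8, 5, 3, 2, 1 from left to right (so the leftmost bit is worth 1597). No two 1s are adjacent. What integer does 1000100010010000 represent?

1872

Summing the place values of the 1 bits: 1597 + 233 + 34 + 8 = 1872.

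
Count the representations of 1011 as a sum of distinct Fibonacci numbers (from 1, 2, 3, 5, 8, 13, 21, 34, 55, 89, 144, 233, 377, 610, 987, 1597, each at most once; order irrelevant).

23

Each representation comes from the Zeckendorf form by replacing some F_k with F_{k−1} + F_{k−2} where possible.
1011 = 987+21+3 = 987+21+2+1 = 987+13+8+3 = 610+377+21+3 = 987+13+8+2+1 = … (18 more), for 23 in all.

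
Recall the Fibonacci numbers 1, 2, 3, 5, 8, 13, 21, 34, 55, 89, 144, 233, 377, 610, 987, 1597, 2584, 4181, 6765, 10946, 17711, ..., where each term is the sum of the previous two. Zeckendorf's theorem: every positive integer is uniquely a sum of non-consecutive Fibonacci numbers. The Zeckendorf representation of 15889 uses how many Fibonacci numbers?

5

10946 ≤ 15889 < 17711, so take 10946; remainder 4943
4181 ≤ 4943 < 6765, so take 4181; remainder 762
610 ≤ 762 < 987, so take 610; remainder 152
144 ≤ 152 < 233, so take 144; remainder 8
8 ≤ 8 < 13, so take 8; remainder 0
15889 = 10946 + 4181 + 610 + 144 + 8, which has 5 terms.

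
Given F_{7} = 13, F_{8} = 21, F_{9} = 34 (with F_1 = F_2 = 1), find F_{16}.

By the addition formula F_{m+n} = F_m F_{n+1} + F_{m−1} F_n with m=8, n=8: F_{16} = 21·34 + 13·21 = 714 + 273 = 987.

987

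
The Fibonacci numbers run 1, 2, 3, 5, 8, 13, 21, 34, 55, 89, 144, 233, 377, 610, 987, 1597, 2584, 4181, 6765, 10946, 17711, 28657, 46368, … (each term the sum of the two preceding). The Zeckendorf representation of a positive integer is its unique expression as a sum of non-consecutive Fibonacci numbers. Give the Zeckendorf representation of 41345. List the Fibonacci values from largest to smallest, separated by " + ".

28657 + 10946 + 1597 + 144 + 1

subtract 28657 from 41345: 12688 remains
subtract 10946 from 12688: 1742 remains
subtract 1597 from 1742: 145 remains
subtract 144 from 145: 1 remains
subtract 1 from 1: 0 remains
So 41345 = 28657 + 10946 + 1597 + 144 + 1, with no two terms consecutive in the sequence.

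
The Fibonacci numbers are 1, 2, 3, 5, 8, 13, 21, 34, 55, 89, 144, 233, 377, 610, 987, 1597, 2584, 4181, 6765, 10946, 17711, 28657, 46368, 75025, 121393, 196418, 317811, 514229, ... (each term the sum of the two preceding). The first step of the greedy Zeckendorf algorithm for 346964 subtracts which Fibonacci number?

317811 ≤ 346964 < 514229, so the largest Fibonacci number not exceeding 346964 is 317811.

317811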